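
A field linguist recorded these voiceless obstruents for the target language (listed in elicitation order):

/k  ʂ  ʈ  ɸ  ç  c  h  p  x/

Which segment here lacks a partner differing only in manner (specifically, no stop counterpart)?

Bilabial: /p/ ~ /ɸ/
Retroflex: /ʈ/ ~ /ʂ/
Palatal: /c/ ~ /ç/
Velar: /k/ ~ /x/
Glottal: only /h/ (fricative); no stop partner.
So /h/ is the unpaired segment.

/h/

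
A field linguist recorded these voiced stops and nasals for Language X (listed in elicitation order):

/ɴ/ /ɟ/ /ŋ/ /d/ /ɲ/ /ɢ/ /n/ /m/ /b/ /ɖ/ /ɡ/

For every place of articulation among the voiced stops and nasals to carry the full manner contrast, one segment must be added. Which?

bilabial: oral stop /b/, nasal /m/.
alveolar: oral stop /d/, nasal /n/.
retroflex: oral stop /ɖ/, nasal —.
palatal: oral stop /ɟ/, nasal /ɲ/.
velar: oral stop /ɡ/, nasal /ŋ/.
uvular: oral stop /ɢ/, nasal /ɴ/.
The retroflex row has no nasal member, so the gap is the retroflex nasal /ɳ/.

/ɳ/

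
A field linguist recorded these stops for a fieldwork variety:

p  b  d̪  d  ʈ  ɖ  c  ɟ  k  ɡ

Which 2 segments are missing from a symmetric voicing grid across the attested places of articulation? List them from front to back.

/t̪/, /t/

place of articulation  voiceless  voiced  
bilabial          p         b       
dental            —         d̪      
alveolar          —         d       
retroflex         ʈ         ɖ       
palatal           c         ɟ       
velar             k         ɡ       
Gaps, from front to back: dental lacks voiceless (/t̪/); alveolar lacks voiceless (/t/).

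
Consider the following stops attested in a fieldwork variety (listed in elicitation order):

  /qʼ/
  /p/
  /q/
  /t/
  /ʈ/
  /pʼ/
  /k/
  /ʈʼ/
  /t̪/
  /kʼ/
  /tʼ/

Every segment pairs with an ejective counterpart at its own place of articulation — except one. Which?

Bilabial: /p/ ~ /pʼ/
Alveolar: /t/ ~ /tʼ/
Retroflex: /ʈ/ ~ /ʈʼ/
Velar: /k/ ~ /kʼ/
Uvular: /q/ ~ /qʼ/
Dental: only /t̪/ (plain); no ejective partner.
So /t̪/ is the unpaired segment.

/t̪/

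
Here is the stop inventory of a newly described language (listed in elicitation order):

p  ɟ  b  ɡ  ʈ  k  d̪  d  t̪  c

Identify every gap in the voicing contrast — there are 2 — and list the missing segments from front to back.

/t/, /ɖ/

place of articulation  voiceless  voiced  
bilabial          p         b       
dental            t̪        d̪      
alveolar          —         d       
retroflex         ʈ         —       
palatal           c         ɟ       
velar             k         ɡ       
Gaps, from front to back: alveolar lacks voiceless (/t/); retroflex lacks voiced (/ɖ/).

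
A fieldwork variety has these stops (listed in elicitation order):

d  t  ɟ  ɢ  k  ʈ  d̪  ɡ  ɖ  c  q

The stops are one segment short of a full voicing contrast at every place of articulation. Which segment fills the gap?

/t̪/

place of articulation  voiceless  voiced  
dental            —         d̪      
alveolar          t         d       
retroflex         ʈ         ɖ       
palatal           c         ɟ       
velar             k         ɡ       
uvular            q         ɢ       
The dental row has no voiceless member, so the gap is the voiceless dental stop /t̪/.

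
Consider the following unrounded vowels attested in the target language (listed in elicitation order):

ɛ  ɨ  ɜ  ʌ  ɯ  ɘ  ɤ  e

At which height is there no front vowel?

high

high: front —, central /ɨ/, back /ɯ/.
high-mid: front /e/, central /ɘ/, back /ɤ/.
low-mid: front /ɛ/, central /ɜ/, back /ʌ/.
Every height has a front member except high, where /i/ would be expected.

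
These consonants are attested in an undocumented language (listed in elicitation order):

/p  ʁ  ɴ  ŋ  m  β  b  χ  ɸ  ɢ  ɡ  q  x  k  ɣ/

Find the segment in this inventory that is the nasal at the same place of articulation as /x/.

/ŋ/

/x/ is a voiceless velar fricative.
The nasal at the same place is a velar nasal — in this inventory, /ŋ/.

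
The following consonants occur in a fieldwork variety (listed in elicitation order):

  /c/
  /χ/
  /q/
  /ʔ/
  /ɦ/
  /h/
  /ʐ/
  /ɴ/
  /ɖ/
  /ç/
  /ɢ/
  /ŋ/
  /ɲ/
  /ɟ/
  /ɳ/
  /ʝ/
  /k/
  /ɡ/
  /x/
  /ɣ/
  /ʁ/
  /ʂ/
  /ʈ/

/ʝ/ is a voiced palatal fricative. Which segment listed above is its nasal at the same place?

The nasal at the same place is a palatal nasal — in this inventory, /ɲ/.

/ɲ/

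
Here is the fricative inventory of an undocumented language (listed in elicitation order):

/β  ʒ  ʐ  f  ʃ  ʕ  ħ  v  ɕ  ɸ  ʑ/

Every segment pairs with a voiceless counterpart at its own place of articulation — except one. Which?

Bilabial: /ɸ/ ~ /β/
Labiodental: /f/ ~ /v/
Postalveolar: /ʃ/ ~ /ʒ/
Alveolo-palatal: /ɕ/ ~ /ʑ/
Pharyngeal: /ħ/ ~ /ʕ/
Retroflex: only /ʐ/ (voiced); no voiceless partner.
So /ʐ/ is the unpaired segment.

/ʐ/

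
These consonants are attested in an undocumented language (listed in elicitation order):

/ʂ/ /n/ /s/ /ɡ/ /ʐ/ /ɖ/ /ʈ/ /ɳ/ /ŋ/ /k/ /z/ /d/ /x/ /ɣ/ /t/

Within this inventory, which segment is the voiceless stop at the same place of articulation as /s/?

/s/ is a voiceless alveolar fricative.
The voiceless stop at the same place is a voiceless alveolar stop — in this inventory, /t/.

/t/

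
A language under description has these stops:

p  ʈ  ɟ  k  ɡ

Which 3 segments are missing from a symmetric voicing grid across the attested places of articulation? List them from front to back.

/b/, /ɖ/, /c/

Voiceless: /p/ (bilabial), /ʈ/ (retroflex), /k/ (velar).
Voiced: /ɟ/ (palatal), /ɡ/ (velar).
Gaps, from front to back: bilabial lacks voiced (/b/); retroflex lacks voiced (/ɖ/); palatal lacks voiceless (/c/).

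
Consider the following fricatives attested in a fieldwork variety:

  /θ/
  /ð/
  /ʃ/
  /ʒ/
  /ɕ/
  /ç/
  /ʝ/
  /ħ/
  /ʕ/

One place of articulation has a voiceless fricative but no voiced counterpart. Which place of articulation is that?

place of articulation  voiceless  voiced  
dental            θ         ð       
postalveolar      ʃ         ʒ       
alveolo-palatal   ɕ         —       
palatal           ç         ʝ       
pharyngeal        ħ         ʕ       
Every place of articulation has a voiced member except alveolo-palatal, where /ʑ/ would be expected.

alveolo-palatal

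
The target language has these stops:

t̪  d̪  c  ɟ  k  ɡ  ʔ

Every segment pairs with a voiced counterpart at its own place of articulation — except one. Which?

/ʔ/

Dental: /t̪/ ~ /d̪/
Palatal: /c/ ~ /ɟ/
Velar: /k/ ~ /ɡ/
Glottal: only /ʔ/ (voiceless); no voiced partner.
So /ʔ/ is the unpaired segment.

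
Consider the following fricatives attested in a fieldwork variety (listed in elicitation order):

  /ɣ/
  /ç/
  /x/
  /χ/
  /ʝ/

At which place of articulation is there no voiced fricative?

uvular

palatal: voiceless /ç/, voiced /ʝ/.
velar: voiceless /x/, voiced /ɣ/.
uvular: voiceless /χ/, voiced —.
Every place of articulation has a voiced member except uvular, where /ʁ/ would be expected.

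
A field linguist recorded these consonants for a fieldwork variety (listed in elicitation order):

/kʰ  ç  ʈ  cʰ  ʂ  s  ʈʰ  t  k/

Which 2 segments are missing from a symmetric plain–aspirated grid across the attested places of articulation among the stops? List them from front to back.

/tʰ/, /c/

Plain: /t/ (alveolar), /ʈ/ (retroflex), /k/ (velar).
Aspirated: /ʈʰ/ (retroflex), /cʰ/ (palatal), /kʰ/ (velar).
Gaps, from front to back: alveolar lacks aspirated (/tʰ/); palatal lacks plain (/c/).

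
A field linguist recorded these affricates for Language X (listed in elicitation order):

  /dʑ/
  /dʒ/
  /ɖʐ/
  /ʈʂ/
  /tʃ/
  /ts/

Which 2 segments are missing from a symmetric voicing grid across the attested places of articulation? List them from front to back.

place of articulation  voiceless  voiced  
alveolar          ts        —       
postalveolar      tʃ        dʒ      
retroflex         ʈʂ        ɖʐ      
alveolo-palatal   —         dʑ      
Gaps, from front to back: alveolar lacks voiced (/dz/); alveolo-palatal lacks voiceless (/tɕ/).

/dz/, /tɕ/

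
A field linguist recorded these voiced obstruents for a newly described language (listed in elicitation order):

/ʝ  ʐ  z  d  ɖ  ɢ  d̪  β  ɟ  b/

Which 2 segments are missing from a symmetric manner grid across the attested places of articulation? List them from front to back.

/ð/, /ʁ/

place of articulation  stop      fricative
bilabial          b         β       
dental            d̪        —       
alveolar          d         z       
retroflex         ɖ         ʐ       
palatal           ɟ         ʝ       
uvular            ɢ         —       
Gaps, from front to back: dental lacks fricative (/ð/); uvular lacks fricative (/ʁ/).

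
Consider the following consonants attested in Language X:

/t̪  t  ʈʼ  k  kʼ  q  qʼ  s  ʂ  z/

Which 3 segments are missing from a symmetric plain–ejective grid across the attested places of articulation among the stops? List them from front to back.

/t̪ʼ/, /tʼ/, /ʈ/

Plain: /t̪/ (dental), /t/ (alveolar), /k/ (velar), /q/ (uvular).
Ejective: /ʈʼ/ (retroflex), /kʼ/ (velar), /qʼ/ (uvular).
Gaps, from front to back: dental lacks ejective (/t̪ʼ/); alveolar lacks ejective (/tʼ/); retroflex lacks plain (/ʈ/).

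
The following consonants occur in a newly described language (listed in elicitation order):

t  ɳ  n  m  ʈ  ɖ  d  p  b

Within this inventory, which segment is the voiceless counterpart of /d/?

/t/

/d/ is a voiced alveolar stop.
The voiceless counterpart is a voiceless alveolar stop — in this inventory, /t/.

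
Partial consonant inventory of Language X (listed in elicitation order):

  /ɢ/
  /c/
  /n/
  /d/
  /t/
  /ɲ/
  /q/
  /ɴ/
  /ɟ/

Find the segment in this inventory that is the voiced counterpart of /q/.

/q/ is a voiceless uvular stop.
The voiced counterpart is a voiced uvular stop — in this inventory, /ɢ/.

/ɢ/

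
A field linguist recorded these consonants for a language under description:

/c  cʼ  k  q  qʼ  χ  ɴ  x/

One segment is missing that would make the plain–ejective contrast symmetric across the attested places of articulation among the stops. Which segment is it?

palatal: plain /c/, ejective /cʼ/.
velar: plain /k/, ejective —.
uvular: plain /q/, ejective /qʼ/.
The velar row has no ejective member, so the gap is the ejective velar stop /kʼ/.

/kʼ/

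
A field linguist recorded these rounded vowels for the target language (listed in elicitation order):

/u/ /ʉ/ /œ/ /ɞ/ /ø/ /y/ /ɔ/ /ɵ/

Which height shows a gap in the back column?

Front: /y/ (high), /ø/ (high-mid), /œ/ (low-mid).
Central: /ʉ/ (high), /ɵ/ (high-mid), /ɞ/ (low-mid).
Back: /u/ (high), /ɔ/ (low-mid).
Every height has a back member except high-mid, where /o/ would be expected.

high-mid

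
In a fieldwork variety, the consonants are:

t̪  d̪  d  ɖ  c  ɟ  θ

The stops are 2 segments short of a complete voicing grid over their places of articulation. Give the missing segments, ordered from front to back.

Voiceless: /t̪/ (dental), /c/ (palatal).
Voiced: /d̪/ (dental), /d/ (alveolar), /ɖ/ (retroflex), /ɟ/ (palatal).
Gaps, from front to back: alveolar lacks voiceless (/t/); retroflex lacks voiceless (/ʈ/).

/t/, /ʈ/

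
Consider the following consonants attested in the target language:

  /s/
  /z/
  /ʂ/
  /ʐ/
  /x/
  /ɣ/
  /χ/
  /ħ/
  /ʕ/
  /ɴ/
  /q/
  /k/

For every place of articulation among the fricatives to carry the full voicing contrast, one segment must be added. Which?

alveolar: voiceless /s/, voiced /z/.
retroflex: voiceless /ʂ/, voiced /ʐ/.
velar: voiceless /x/, voiced /ɣ/.
uvular: voiceless /χ/, voiced —.
pharyngeal: voiceless /ħ/, voiced /ʕ/.
The uvular row has no voiced member, so the gap is the voiced uvular fricative /ʁ/.

/ʁ/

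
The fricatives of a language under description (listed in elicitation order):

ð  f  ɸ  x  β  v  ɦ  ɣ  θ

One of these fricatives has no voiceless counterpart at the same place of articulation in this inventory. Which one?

Bilabial: /ɸ/ ~ /β/
Labiodental: /f/ ~ /v/
Dental: /θ/ ~ /ð/
Velar: /x/ ~ /ɣ/
Glottal: only /ɦ/ (voiced); no voiceless partner.
So /ɦ/ is the unpaired segment.

/ɦ/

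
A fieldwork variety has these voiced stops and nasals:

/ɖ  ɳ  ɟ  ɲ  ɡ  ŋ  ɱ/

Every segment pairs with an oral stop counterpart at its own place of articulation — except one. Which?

/ɱ/

Retroflex: /ɖ/ ~ /ɳ/
Palatal: /ɟ/ ~ /ɲ/
Velar: /ɡ/ ~ /ŋ/
Labiodental: only /ɱ/ (nasal); no oral stop partner.
So /ɱ/ is the unpaired segment.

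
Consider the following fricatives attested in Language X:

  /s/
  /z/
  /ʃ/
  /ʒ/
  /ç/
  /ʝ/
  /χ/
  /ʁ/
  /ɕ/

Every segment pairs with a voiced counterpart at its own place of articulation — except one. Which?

/ɕ/

Alveolar: /s/ ~ /z/
Postalveolar: /ʃ/ ~ /ʒ/
Palatal: /ç/ ~ /ʝ/
Uvular: /χ/ ~ /ʁ/
Alveolo-palatal: only /ɕ/ (voiceless); no voiced partner.
So /ɕ/ is the unpaired segment.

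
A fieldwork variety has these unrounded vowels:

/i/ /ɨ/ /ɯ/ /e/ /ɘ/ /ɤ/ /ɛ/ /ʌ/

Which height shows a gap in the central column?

low-mid

high: front /i/, central /ɨ/, back /ɯ/.
high-mid: front /e/, central /ɘ/, back /ɤ/.
low-mid: front /ɛ/, central —, back /ʌ/.
Every height has a central member except low-mid, where /ɜ/ would be expected.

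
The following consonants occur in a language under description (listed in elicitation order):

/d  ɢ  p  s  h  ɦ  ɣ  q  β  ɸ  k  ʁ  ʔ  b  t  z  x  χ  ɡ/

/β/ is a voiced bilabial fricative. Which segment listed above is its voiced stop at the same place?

The voiced stop at the same place is a voiced bilabial stop — in this inventory, /b/.

/b/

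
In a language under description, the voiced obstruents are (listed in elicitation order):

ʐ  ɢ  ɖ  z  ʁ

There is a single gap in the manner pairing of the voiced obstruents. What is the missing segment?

/d/

alveolar: stop —, fricative /z/.
retroflex: stop /ɖ/, fricative /ʐ/.
uvular: stop /ɢ/, fricative /ʁ/.
The alveolar row has no stop member, so the gap is the alveolar stop /d/.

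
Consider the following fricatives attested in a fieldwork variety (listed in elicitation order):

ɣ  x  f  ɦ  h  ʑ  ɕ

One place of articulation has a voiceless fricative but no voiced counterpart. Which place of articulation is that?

Voiceless: /f/ (labiodental), /ɕ/ (alveolo-palatal), /x/ (velar), /h/ (glottal).
Voiced: /ʑ/ (alveolo-palatal), /ɣ/ (velar), /ɦ/ (glottal).
Every place of articulation has a voiced member except labiodental, where /v/ would be expected.

labiodental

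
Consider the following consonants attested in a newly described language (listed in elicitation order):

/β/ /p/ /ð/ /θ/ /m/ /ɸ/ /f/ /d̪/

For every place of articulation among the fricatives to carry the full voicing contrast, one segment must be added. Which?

/v/

place of articulation  voiceless  voiced  
bilabial          ɸ         β       
labiodental       f         —       
dental            θ         ð       
The labiodental row has no voiced member, so the gap is the voiced labiodental fricative /v/.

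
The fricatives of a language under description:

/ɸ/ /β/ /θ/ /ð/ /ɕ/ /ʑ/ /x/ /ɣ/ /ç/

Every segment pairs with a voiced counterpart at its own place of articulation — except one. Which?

/ç/

Bilabial: /ɸ/ ~ /β/
Dental: /θ/ ~ /ð/
Alveolo-palatal: /ɕ/ ~ /ʑ/
Velar: /x/ ~ /ɣ/
Palatal: only /ç/ (voiceless); no voiced partner.
So /ç/ is the unpaired segment.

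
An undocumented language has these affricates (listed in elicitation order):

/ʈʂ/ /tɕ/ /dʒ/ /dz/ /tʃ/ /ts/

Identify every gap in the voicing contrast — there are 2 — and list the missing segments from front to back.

/ɖʐ/, /dʑ/

place of articulation  voiceless  voiced  
alveolar          ts        dz      
postalveolar      tʃ        dʒ      
retroflex         ʈʂ        —       
alveolo-palatal   tɕ        —       
Gaps, from front to back: retroflex lacks voiced (/ɖʐ/); alveolo-palatal lacks voiced (/dʑ/).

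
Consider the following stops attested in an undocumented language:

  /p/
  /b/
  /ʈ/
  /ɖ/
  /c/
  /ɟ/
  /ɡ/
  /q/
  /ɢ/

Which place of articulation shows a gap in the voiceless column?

Voiceless: /p/ (bilabial), /ʈ/ (retroflex), /c/ (palatal), /q/ (uvular).
Voiced: /b/ (bilabial), /ɖ/ (retroflex), /ɟ/ (palatal), /ɡ/ (velar), /ɢ/ (uvular).
Every place of articulation has a voiceless member except velar, where /k/ would be expected.

velar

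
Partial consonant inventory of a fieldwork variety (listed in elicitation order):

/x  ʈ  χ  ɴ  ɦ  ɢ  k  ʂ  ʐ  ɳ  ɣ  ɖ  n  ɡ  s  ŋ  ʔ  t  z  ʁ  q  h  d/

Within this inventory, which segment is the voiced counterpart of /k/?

/k/ is a voiceless velar stop.
The voiced counterpart is a voiced velar stop — in this inventory, /ɡ/.

/ɡ/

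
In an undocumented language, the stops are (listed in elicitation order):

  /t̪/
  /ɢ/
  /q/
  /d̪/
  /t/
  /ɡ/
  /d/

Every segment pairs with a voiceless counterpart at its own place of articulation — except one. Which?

Dental: /t̪/ ~ /d̪/
Alveolar: /t/ ~ /d/
Uvular: /q/ ~ /ɢ/
Velar: only /ɡ/ (voiced); no voiceless partner.
So /ɡ/ is the unpaired segment.

/ɡ/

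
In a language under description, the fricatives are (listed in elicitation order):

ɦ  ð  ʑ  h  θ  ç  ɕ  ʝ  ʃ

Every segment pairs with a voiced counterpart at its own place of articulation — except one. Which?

/ʃ/

Dental: /θ/ ~ /ð/
Alveolo-palatal: /ɕ/ ~ /ʑ/
Palatal: /ç/ ~ /ʝ/
Glottal: /h/ ~ /ɦ/
Postalveolar: only /ʃ/ (voiceless); no voiced partner.
So /ʃ/ is the unpaired segment.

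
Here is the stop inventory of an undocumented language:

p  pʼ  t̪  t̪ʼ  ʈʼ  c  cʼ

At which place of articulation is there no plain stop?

retroflex

Plain: /p/ (bilabial), /t̪/ (dental), /c/ (palatal).
Ejective: /pʼ/ (bilabial), /t̪ʼ/ (dental), /ʈʼ/ (retroflex), /cʼ/ (palatal).
Every place of articulation has a plain member except retroflex, where /ʈ/ would be expected.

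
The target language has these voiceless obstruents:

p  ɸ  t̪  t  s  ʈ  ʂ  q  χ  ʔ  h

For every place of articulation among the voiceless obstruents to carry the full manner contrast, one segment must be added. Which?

bilabial: stop /p/, fricative /ɸ/.
dental: stop /t̪/, fricative —.
alveolar: stop /t/, fricative /s/.
retroflex: stop /ʈ/, fricative /ʂ/.
uvular: stop /q/, fricative /χ/.
glottal: stop /ʔ/, fricative /h/.
The dental row has no fricative member, so the gap is the dental fricative /θ/.

/θ/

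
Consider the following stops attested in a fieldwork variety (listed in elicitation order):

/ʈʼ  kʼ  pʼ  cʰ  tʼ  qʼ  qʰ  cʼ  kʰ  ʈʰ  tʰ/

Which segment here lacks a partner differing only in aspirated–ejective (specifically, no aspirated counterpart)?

Alveolar: /tʰ/ ~ /tʼ/
Retroflex: /ʈʰ/ ~ /ʈʼ/
Palatal: /cʰ/ ~ /cʼ/
Velar: /kʰ/ ~ /kʼ/
Uvular: /qʰ/ ~ /qʼ/
Bilabial: only /pʼ/ (ejective); no aspirated partner.
So /pʼ/ is the unpaired segment.

/pʼ/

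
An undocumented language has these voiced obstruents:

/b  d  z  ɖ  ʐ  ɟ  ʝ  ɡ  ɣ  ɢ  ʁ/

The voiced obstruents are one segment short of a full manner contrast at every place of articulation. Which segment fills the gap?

/β/

Stop: /b/ (bilabial), /d/ (alveolar), /ɖ/ (retroflex), /ɟ/ (palatal), /ɡ/ (velar), /ɢ/ (uvular).
Fricative: /z/ (alveolar), /ʐ/ (retroflex), /ʝ/ (palatal), /ɣ/ (velar), /ʁ/ (uvular).
The bilabial row has no fricative member, so the gap is the bilabial fricative /β/.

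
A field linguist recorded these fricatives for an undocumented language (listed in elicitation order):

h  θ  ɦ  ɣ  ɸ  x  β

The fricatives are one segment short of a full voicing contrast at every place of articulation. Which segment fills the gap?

/ð/

Voiceless: /ɸ/ (bilabial), /θ/ (dental), /x/ (velar), /h/ (glottal).
Voiced: /β/ (bilabial), /ɣ/ (velar), /ɦ/ (glottal).
The dental row has no voiced member, so the gap is the voiced dental fricative /ð/.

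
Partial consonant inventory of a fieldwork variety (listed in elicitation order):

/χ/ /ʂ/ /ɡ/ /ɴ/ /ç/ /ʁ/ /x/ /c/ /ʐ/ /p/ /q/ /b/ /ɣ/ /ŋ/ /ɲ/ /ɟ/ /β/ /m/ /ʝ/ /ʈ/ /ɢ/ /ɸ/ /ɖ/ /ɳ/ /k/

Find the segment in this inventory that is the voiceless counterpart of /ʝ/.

/ʝ/ is a voiced palatal fricative.
The voiceless counterpart is a voiceless palatal fricative — in this inventory, /ç/.

/ç/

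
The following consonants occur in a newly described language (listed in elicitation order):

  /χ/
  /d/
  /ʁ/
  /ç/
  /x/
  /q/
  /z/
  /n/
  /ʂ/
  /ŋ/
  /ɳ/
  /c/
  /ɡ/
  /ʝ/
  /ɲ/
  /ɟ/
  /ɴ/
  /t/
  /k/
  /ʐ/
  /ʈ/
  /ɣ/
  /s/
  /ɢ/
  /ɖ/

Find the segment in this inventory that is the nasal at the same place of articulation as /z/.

/z/ is a voiced alveolar fricative.
The nasal at the same place is an alveolar nasal — in this inventory, /n/.

/n/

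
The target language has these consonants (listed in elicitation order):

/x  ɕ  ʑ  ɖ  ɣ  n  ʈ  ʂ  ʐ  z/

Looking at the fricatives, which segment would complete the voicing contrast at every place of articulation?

place of articulation  voiceless  voiced  
alveolar          —         z       
retroflex         ʂ         ʐ       
alveolo-palatal   ɕ         ʑ       
velar             x         ɣ       
The alveolar row has no voiceless member, so the gap is the voiceless alveolar fricative /s/.

/s/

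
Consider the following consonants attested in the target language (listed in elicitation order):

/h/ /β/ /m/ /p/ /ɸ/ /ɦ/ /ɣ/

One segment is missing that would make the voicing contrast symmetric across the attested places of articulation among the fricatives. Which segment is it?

/x/

bilabial: voiceless /ɸ/, voiced /β/.
velar: voiceless —, voiced /ɣ/.
glottal: voiceless /h/, voiced /ɦ/.
The velar row has no voiceless member, so the gap is the voiceless velar fricative /x/.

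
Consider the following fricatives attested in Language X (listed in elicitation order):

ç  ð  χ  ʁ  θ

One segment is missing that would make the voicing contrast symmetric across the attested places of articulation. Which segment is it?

/ʝ/

place of articulation  voiceless  voiced  
dental            θ         ð       
palatal           ç         —       
uvular            χ         ʁ       
The palatal row has no voiced member, so the gap is the voiced palatal fricative /ʝ/.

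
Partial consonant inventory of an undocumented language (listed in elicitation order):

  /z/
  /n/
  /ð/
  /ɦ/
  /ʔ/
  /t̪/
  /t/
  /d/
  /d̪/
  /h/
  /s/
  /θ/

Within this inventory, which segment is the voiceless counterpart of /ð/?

/θ/

/ð/ is a voiced dental fricative.
The voiceless counterpart is a voiceless dental fricative — in this inventory, /θ/.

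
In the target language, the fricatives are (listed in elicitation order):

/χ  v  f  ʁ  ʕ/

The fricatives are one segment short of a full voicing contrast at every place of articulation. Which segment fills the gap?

/ħ/

place of articulation  voiceless  voiced  
labiodental       f         v       
uvular            χ         ʁ       
pharyngeal        —         ʕ       
The pharyngeal row has no voiceless member, so the gap is the voiceless pharyngeal fricative /ħ/.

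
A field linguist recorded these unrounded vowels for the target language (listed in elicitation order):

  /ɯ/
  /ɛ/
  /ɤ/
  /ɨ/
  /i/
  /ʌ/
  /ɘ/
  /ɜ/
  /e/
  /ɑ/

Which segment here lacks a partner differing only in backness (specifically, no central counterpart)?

High: /i/ ~ /ɨ/ ~ /ɯ/
High-mid: /e/ ~ /ɘ/ ~ /ɤ/
Low-mid: /ɛ/ ~ /ɜ/ ~ /ʌ/
Low: only /ɑ/ (back); no central partner.
So /ɑ/ is the unpaired segment.

/ɑ/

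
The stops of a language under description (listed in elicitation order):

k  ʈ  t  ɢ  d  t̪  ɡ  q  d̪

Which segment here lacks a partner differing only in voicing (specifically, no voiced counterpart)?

Dental: /t̪/ ~ /d̪/
Alveolar: /t/ ~ /d/
Velar: /k/ ~ /ɡ/
Uvular: /q/ ~ /ɢ/
Retroflex: only /ʈ/ (voiceless); no voiced partner.
So /ʈ/ is the unpaired segment.

/ʈ/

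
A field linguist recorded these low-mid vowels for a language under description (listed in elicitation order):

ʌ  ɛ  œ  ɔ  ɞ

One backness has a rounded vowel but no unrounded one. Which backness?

backness          unrounded  rounded 
front             ɛ         œ       
central           —         ɞ       
back              ʌ         ɔ       
Every backness has an unrounded member except central, where /ɜ/ would be expected.

central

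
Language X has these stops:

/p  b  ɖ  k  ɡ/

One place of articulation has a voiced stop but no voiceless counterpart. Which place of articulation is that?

retroflex

Voiceless: /p/ (bilabial), /k/ (velar).
Voiced: /b/ (bilabial), /ɖ/ (retroflex), /ɡ/ (velar).
Every place of articulation has a voiceless member except retroflex, where /ʈ/ would be expected.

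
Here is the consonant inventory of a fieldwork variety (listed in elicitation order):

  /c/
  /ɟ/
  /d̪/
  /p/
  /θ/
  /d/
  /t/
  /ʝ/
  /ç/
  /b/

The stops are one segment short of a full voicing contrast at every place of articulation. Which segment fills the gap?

bilabial: voiceless /p/, voiced /b/.
dental: voiceless —, voiced /d̪/.
alveolar: voiceless /t/, voiced /d/.
palatal: voiceless /c/, voiced /ɟ/.
The dental row has no voiceless member, so the gap is the voiceless dental stop /t̪/.

/t̪/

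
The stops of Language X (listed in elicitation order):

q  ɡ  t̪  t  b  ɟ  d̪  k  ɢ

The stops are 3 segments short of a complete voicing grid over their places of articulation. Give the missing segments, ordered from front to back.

/p/, /d/, /c/

Voiceless: /t̪/ (dental), /t/ (alveolar), /k/ (velar), /q/ (uvular).
Voiced: /b/ (bilabial), /d̪/ (dental), /ɟ/ (palatal), /ɡ/ (velar), /ɢ/ (uvular).
Gaps, from front to back: bilabial lacks voiceless (/p/); alveolar lacks voiced (/d/); palatal lacks voiceless (/c/).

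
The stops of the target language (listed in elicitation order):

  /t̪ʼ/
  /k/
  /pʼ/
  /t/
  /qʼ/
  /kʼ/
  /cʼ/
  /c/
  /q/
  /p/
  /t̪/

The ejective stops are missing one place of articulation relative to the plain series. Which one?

alveolar

bilabial: plain /p/, ejective /pʼ/.
dental: plain /t̪/, ejective /t̪ʼ/.
alveolar: plain /t/, ejective —.
palatal: plain /c/, ejective /cʼ/.
velar: plain /k/, ejective /kʼ/.
uvular: plain /q/, ejective /qʼ/.
Every place of articulation has an ejective member except alveolar, where /tʼ/ would be expected.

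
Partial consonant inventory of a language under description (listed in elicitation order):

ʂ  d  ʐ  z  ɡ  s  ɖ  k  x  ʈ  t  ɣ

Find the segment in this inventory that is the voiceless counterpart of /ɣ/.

/ɣ/ is a voiced velar fricative.
The voiceless counterpart is a voiceless velar fricative — in this inventory, /x/.

/x/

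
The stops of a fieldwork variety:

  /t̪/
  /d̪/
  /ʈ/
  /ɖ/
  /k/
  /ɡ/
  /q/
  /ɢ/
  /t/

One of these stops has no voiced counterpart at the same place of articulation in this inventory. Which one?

Dental: /t̪/ ~ /d̪/
Retroflex: /ʈ/ ~ /ɖ/
Velar: /k/ ~ /ɡ/
Uvular: /q/ ~ /ɢ/
Alveolar: only /t/ (voiceless); no voiced partner.
So /t/ is the unpaired segment.

/t/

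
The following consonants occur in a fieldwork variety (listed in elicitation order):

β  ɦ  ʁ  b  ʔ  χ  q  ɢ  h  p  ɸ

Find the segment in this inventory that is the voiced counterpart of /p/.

/b/

/p/ is a voiceless bilabial stop.
The voiced counterpart is a voiced bilabial stop — in this inventory, /b/.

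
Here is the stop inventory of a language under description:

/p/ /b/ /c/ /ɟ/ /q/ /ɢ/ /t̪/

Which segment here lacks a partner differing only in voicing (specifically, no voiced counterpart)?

Bilabial: /p/ ~ /b/
Palatal: /c/ ~ /ɟ/
Uvular: /q/ ~ /ɢ/
Dental: only /t̪/ (voiceless); no voiced partner.
So /t̪/ is the unpaired segment.

/t̪/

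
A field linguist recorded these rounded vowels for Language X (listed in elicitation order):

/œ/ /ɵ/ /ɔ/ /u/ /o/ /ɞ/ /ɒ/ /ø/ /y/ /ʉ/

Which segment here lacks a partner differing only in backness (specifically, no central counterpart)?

/ɒ/

High: /y/ ~ /ʉ/ ~ /u/
High-mid: /ø/ ~ /ɵ/ ~ /o/
Low-mid: /œ/ ~ /ɞ/ ~ /ɔ/
Low: only /ɒ/ (back); no central partner.
So /ɒ/ is the unpaired segment.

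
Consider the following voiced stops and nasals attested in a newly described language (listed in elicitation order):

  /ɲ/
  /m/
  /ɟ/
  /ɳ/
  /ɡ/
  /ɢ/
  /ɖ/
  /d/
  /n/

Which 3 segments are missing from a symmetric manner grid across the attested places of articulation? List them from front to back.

/b/, /ŋ/, /ɴ/

bilabial: oral stop —, nasal /m/.
alveolar: oral stop /d/, nasal /n/.
retroflex: oral stop /ɖ/, nasal /ɳ/.
palatal: oral stop /ɟ/, nasal /ɲ/.
velar: oral stop /ɡ/, nasal —.
uvular: oral stop /ɢ/, nasal —.
Gaps, from front to back: bilabial lacks oral stop (/b/); velar lacks nasal (/ŋ/); uvular lacks nasal (/ɴ/).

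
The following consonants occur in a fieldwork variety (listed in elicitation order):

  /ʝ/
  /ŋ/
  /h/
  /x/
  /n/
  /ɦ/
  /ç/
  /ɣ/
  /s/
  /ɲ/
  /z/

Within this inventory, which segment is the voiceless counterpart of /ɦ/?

/ɦ/ is a voiced glottal fricative.
The voiceless counterpart is a voiceless glottal fricative — in this inventory, /h/.

/h/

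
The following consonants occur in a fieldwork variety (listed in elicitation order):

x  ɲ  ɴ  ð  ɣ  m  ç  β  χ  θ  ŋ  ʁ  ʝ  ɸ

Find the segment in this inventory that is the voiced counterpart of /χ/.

/χ/ is a voiceless uvular fricative.
The voiced counterpart is a voiced uvular fricative — in this inventory, /ʁ/.

/ʁ/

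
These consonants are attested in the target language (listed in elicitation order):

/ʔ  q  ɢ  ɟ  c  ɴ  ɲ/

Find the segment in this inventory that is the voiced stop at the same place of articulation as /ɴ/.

/ɢ/

/ɴ/ is an uvular nasal.
The voiced stop at the same place is a voiced uvular stop — in this inventory, /ɢ/.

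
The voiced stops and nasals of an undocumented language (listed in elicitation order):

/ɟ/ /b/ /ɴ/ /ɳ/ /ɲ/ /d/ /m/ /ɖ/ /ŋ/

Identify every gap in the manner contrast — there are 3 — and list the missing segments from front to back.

Oral stop: /b/ (bilabial), /d/ (alveolar), /ɖ/ (retroflex), /ɟ/ (palatal).
Nasal: /m/ (bilabial), /ɳ/ (retroflex), /ɲ/ (palatal), /ŋ/ (velar), /ɴ/ (uvular).
Gaps, from front to back: alveolar lacks nasal (/n/); velar lacks oral stop (/ɡ/); uvular lacks oral stop (/ɢ/).

/n/, /ɡ/, /ɢ/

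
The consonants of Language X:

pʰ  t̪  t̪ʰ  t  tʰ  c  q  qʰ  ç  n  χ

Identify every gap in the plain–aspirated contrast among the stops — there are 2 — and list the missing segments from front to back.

/p/, /cʰ/

bilabial: plain —, aspirated /pʰ/.
dental: plain /t̪/, aspirated /t̪ʰ/.
alveolar: plain /t/, aspirated /tʰ/.
palatal: plain /c/, aspirated —.
uvular: plain /q/, aspirated /qʰ/.
Gaps, from front to back: bilabial lacks plain (/p/); palatal lacks aspirated (/cʰ/).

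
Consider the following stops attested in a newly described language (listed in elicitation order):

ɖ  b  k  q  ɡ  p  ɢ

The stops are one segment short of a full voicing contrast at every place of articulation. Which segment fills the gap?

Voiceless: /p/ (bilabial), /k/ (velar), /q/ (uvular).
Voiced: /b/ (bilabial), /ɖ/ (retroflex), /ɡ/ (velar), /ɢ/ (uvular).
The retroflex row has no voiceless member, so the gap is the voiceless retroflex stop /ʈ/.

/ʈ/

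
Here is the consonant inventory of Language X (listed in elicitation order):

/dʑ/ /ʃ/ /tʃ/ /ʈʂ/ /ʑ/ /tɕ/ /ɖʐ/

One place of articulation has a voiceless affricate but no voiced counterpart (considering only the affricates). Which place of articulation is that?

postalveolar: voiceless /tʃ/, voiced —.
retroflex: voiceless /ʈʂ/, voiced /ɖʐ/.
alveolo-palatal: voiceless /tɕ/, voiced /dʑ/.
Every place of articulation has a voiced member except postalveolar, where /dʒ/ would be expected.

postalveolar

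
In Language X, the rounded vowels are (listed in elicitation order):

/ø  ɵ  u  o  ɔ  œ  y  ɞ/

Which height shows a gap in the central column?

height            front     central   back    
high              y         —         u       
high-mid          ø         ɵ         o       
low-mid           œ         ɞ         ɔ       
Every height has a central member except high, where /ʉ/ would be expected.

high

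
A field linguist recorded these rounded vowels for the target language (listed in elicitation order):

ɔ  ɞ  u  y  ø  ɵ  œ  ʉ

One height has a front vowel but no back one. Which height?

height            front     central   back    
high              y         ʉ         u       
high-mid          ø         ɵ         —       
low-mid           œ         ɞ         ɔ       
Every height has a back member except high-mid, where /o/ would be expected.

high-mid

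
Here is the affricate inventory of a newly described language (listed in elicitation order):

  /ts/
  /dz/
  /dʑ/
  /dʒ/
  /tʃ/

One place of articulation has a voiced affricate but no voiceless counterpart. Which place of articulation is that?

alveolo-palatal

place of articulation  voiceless  voiced  
alveolar          ts        dz      
postalveolar      tʃ        dʒ      
alveolo-palatal   —         dʑ      
Every place of articulation has a voiceless member except alveolo-palatal, where /tɕ/ would be expected.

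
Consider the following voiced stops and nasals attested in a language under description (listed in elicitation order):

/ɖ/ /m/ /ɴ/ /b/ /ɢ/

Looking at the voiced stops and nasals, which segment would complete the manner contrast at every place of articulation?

/ɳ/

place of articulation  oral stop  nasal   
bilabial          b         m       
retroflex         ɖ         —       
uvular            ɢ         ɴ       
The retroflex row has no nasal member, so the gap is the retroflex nasal /ɳ/.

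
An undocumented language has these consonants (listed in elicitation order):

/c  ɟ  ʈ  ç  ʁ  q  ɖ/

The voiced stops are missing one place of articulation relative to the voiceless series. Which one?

uvular

Voiceless: /ʈ/ (retroflex), /c/ (palatal), /q/ (uvular).
Voiced: /ɖ/ (retroflex), /ɟ/ (palatal).
Every place of articulation has a voiced member except uvular, where /ɢ/ would be expected.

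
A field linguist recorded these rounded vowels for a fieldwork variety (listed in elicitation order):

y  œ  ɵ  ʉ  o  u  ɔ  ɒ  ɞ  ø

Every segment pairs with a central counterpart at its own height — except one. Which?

/ɒ/

High: /y/ ~ /ʉ/ ~ /u/
High-mid: /ø/ ~ /ɵ/ ~ /o/
Low-mid: /œ/ ~ /ɞ/ ~ /ɔ/
Low: only /ɒ/ (back); no central partner.
So /ɒ/ is the unpaired segment.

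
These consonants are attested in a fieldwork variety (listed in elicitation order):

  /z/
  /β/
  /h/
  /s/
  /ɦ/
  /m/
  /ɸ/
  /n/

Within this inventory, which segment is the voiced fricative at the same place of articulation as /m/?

/β/

/m/ is a bilabial nasal.
The voiced fricative at the same place is a voiced bilabial fricative — in this inventory, /β/.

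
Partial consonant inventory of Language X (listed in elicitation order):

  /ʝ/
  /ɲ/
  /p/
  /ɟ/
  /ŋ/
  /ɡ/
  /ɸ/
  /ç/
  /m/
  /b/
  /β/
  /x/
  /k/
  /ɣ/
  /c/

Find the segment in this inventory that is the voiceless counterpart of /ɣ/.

/x/

/ɣ/ is a voiced velar fricative.
The voiceless counterpart is a voiceless velar fricative — in this inventory, /x/.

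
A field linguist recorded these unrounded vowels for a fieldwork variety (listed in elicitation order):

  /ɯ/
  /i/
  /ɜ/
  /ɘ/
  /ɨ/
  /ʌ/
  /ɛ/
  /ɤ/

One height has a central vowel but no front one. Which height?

high-mid

height            front     central   back    
high              i         ɨ         ɯ       
high-mid          —         ɘ         ɤ       
low-mid           ɛ         ɜ         ʌ       
Every height has a front member except high-mid, where /e/ would be expected.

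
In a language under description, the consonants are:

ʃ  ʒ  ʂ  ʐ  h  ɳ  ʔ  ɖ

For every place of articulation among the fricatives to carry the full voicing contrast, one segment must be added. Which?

postalveolar: voiceless /ʃ/, voiced /ʒ/.
retroflex: voiceless /ʂ/, voiced /ʐ/.
glottal: voiceless /h/, voiced —.
The glottal row has no voiced member, so the gap is the voiced glottal fricative /ɦ/.

/ɦ/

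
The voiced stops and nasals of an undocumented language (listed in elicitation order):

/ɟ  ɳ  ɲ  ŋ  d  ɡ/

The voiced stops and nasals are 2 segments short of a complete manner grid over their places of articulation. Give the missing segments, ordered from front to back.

/n/, /ɖ/

Oral stop: /d/ (alveolar), /ɟ/ (palatal), /ɡ/ (velar).
Nasal: /ɳ/ (retroflex), /ɲ/ (palatal), /ŋ/ (velar).
Gaps, from front to back: alveolar lacks nasal (/n/); retroflex lacks oral stop (/ɖ/).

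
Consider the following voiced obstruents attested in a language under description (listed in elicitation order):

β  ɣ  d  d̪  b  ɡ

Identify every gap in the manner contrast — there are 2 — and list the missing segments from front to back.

/ð/, /z/

Stop: /b/ (bilabial), /d̪/ (dental), /d/ (alveolar), /ɡ/ (velar).
Fricative: /β/ (bilabial), /ɣ/ (velar).
Gaps, from front to back: dental lacks fricative (/ð/); alveolar lacks fricative (/z/).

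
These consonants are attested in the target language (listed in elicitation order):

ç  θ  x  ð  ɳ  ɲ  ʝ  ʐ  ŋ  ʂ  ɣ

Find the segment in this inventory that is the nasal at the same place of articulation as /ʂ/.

/ʂ/ is a voiceless retroflex fricative.
The nasal at the same place is a retroflex nasal — in this inventory, /ɳ/.

/ɳ/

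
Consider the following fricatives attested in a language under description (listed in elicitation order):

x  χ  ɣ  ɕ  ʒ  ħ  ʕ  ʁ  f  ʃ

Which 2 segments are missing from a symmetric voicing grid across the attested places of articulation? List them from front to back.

/v/, /ʑ/

Voiceless: /f/ (labiodental), /ʃ/ (postalveolar), /ɕ/ (alveolo-palatal), /x/ (velar), /χ/ (uvular), /ħ/ (pharyngeal).
Voiced: /ʒ/ (postalveolar), /ɣ/ (velar), /ʁ/ (uvular), /ʕ/ (pharyngeal).
Gaps, from front to back: labiodental lacks voiced (/v/); alveolo-palatal lacks voiced (/ʑ/).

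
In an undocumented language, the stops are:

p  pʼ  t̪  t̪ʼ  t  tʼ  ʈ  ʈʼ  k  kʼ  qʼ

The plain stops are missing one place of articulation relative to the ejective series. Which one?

uvular

bilabial: plain /p/, ejective /pʼ/.
dental: plain /t̪/, ejective /t̪ʼ/.
alveolar: plain /t/, ejective /tʼ/.
retroflex: plain /ʈ/, ejective /ʈʼ/.
velar: plain /k/, ejective /kʼ/.
uvular: plain —, ejective /qʼ/.
Every place of articulation has a plain member except uvular, where /q/ would be expected.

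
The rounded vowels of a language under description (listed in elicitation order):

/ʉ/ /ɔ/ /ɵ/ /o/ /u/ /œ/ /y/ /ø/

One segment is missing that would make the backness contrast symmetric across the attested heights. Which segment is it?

Front: /y/ (high), /ø/ (high-mid), /œ/ (low-mid).
Central: /ʉ/ (high), /ɵ/ (high-mid).
Back: /u/ (high), /o/ (high-mid), /ɔ/ (low-mid).
The low-mid row has no central member, so the gap is the low-mid central rounded vowel /ɞ/.

/ɞ/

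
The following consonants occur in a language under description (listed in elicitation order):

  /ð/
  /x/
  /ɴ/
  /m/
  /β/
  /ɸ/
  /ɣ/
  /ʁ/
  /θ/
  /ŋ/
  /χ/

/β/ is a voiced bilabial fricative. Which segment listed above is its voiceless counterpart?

/ɸ/

The voiceless counterpart is a voiceless bilabial fricative — in this inventory, /ɸ/.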